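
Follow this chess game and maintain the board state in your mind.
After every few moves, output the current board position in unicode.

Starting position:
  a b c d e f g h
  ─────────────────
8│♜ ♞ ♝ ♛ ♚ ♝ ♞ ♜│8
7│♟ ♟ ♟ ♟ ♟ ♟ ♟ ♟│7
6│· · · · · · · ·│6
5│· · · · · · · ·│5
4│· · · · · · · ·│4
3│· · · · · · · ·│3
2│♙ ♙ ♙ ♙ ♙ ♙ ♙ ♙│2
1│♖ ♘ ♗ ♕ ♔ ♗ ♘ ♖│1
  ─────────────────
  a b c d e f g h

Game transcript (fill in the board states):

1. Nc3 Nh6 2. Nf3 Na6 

  a b c d e f g h
  ─────────────────
8│♜ · ♝ ♛ ♚ ♝ · ♜│8
7│♟ ♟ ♟ ♟ ♟ ♟ ♟ ♟│7
6│♞ · · · · · · ♞│6
5│· · · · · · · ·│5
4│· · · · · · · ·│4
3│· · ♘ · · ♘ · ·│3
2│♙ ♙ ♙ ♙ ♙ ♙ ♙ ♙│2
1│♖ · ♗ ♕ ♔ ♗ · ♖│1
  ─────────────────
  a b c d e f g h

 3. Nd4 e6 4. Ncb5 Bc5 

  a b c d e f g h
  ─────────────────
8│♜ · ♝ ♛ ♚ · · ♜│8
7│♟ ♟ ♟ ♟ · ♟ ♟ ♟│7
6│♞ · · · ♟ · · ♞│6
5│· ♘ ♝ · · · · ·│5
4│· · · ♘ · · · ·│4
3│· · · · · · · ·│3
2│♙ ♙ ♙ ♙ ♙ ♙ ♙ ♙│2
1│♖ · ♗ ♕ ♔ ♗ · ♖│1
  ─────────────────
  a b c d e f g h

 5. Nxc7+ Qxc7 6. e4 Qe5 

  a b c d e f g h
  ─────────────────
8│♜ · ♝ · ♚ · · ♜│8
7│♟ ♟ · ♟ · ♟ ♟ ♟│7
6│♞ · · · ♟ · · ♞│6
5│· · ♝ · ♛ · · ·│5
4│· · · ♘ ♙ · · ·│4
3│· · · · · · · ·│3
2│♙ ♙ ♙ ♙ · ♙ ♙ ♙│2
1│♖ · ♗ ♕ ♔ ♗ · ♖│1
  ─────────────────
  a b c d e f g h

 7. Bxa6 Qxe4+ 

  a b c d e f g h
  ─────────────────
8│♜ · ♝ · ♚ · · ♜│8
7│♟ ♟ · ♟ · ♟ ♟ ♟│7
6│♗ · · · ♟ · · ♞│6
5│· · ♝ · · · · ·│5
4│· · · ♘ ♛ · · ·│4
3│· · · · · · · ·│3
2│♙ ♙ ♙ ♙ · ♙ ♙ ♙│2
1│♖ · ♗ ♕ ♔ · · ♖│1
  ─────────────────
  a b c d e f g h


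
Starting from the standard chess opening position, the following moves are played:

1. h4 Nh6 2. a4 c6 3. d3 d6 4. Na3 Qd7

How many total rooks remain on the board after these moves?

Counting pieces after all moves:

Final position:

  a b c d e f g h
  ─────────────────
8│♜ ♞ ♝ · ♚ ♝ · ♜│8
7│♟ ♟ · ♛ ♟ ♟ ♟ ♟│7
6│· · ♟ ♟ · · · ♞│6
5│· · · · · · · ·│5
4│♙ · · · · · · ♙│4
3│♘ · · ♙ · · · ·│3
2│· ♙ ♙ · ♙ ♙ ♙ ·│2
1│♖ · ♗ ♕ ♔ ♗ ♘ ♖│1
  ─────────────────
  a b c d e f g h


4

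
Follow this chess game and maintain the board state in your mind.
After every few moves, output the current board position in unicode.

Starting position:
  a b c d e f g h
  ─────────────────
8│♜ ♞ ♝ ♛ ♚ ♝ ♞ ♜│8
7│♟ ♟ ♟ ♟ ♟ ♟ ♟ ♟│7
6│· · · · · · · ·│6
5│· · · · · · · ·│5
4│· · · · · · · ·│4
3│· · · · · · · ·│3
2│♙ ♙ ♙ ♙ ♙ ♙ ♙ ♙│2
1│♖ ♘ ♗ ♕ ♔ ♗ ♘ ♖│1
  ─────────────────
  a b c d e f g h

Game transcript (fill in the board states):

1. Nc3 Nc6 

  a b c d e f g h
  ─────────────────
8│♜ · ♝ ♛ ♚ ♝ ♞ ♜│8
7│♟ ♟ ♟ ♟ ♟ ♟ ♟ ♟│7
6│· · ♞ · · · · ·│6
5│· · · · · · · ·│5
4│· · · · · · · ·│4
3│· · ♘ · · · · ·│3
2│♙ ♙ ♙ ♙ ♙ ♙ ♙ ♙│2
1│♖ · ♗ ♕ ♔ ♗ ♘ ♖│1
  ─────────────────
  a b c d e f g h

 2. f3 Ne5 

  a b c d e f g h
  ─────────────────
8│♜ · ♝ ♛ ♚ ♝ ♞ ♜│8
7│♟ ♟ ♟ ♟ ♟ ♟ ♟ ♟│7
6│· · · · · · · ·│6
5│· · · · ♞ · · ·│5
4│· · · · · · · ·│4
3│· · ♘ · · ♙ · ·│3
2│♙ ♙ ♙ ♙ ♙ · ♙ ♙│2
1│♖ · ♗ ♕ ♔ ♗ ♘ ♖│1
  ─────────────────
  a b c d e f g h

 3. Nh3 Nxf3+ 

  a b c d e f g h
  ─────────────────
8│♜ · ♝ ♛ ♚ ♝ ♞ ♜│8
7│♟ ♟ ♟ ♟ ♟ ♟ ♟ ♟│7
6│· · · · · · · ·│6
5│· · · · · · · ·│5
4│· · · · · · · ·│4
3│· · ♘ · · ♞ · ♘│3
2│♙ ♙ ♙ ♙ ♙ · ♙ ♙│2
1│♖ · ♗ ♕ ♔ ♗ · ♖│1
  ─────────────────
  a b c d e f g h

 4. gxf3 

  a b c d e f g h
  ─────────────────
8│♜ · ♝ ♛ ♚ ♝ ♞ ♜│8
7│♟ ♟ ♟ ♟ ♟ ♟ ♟ ♟│7
6│· · · · · · · ·│6
5│· · · · · · · ·│5
4│· · · · · · · ·│4
3│· · ♘ · · ♙ · ♘│3
2│♙ ♙ ♙ ♙ ♙ · · ♙│2
1│♖ · ♗ ♕ ♔ ♗ · ♖│1
  ─────────────────
  a b c d e f g h


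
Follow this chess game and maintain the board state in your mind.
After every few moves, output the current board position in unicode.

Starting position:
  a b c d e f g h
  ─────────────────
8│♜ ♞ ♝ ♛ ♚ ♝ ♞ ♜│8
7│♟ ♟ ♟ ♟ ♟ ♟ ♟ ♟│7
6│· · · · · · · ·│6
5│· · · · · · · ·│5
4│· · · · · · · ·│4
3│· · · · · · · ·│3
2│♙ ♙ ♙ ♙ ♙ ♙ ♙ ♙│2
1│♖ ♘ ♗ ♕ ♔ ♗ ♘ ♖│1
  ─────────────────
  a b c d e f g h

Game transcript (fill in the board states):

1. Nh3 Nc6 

  a b c d e f g h
  ─────────────────
8│♜ · ♝ ♛ ♚ ♝ ♞ ♜│8
7│♟ ♟ ♟ ♟ ♟ ♟ ♟ ♟│7
6│· · ♞ · · · · ·│6
5│· · · · · · · ·│5
4│· · · · · · · ·│4
3│· · · · · · · ♘│3
2│♙ ♙ ♙ ♙ ♙ ♙ ♙ ♙│2
1│♖ ♘ ♗ ♕ ♔ ♗ · ♖│1
  ─────────────────
  a b c d e f g h

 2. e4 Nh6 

  a b c d e f g h
  ─────────────────
8│♜ · ♝ ♛ ♚ ♝ · ♜│8
7│♟ ♟ ♟ ♟ ♟ ♟ ♟ ♟│7
6│· · ♞ · · · · ♞│6
5│· · · · · · · ·│5
4│· · · · ♙ · · ·│4
3│· · · · · · · ♘│3
2│♙ ♙ ♙ ♙ · ♙ ♙ ♙│2
1│♖ ♘ ♗ ♕ ♔ ♗ · ♖│1
  ─────────────────
  a b c d e f g h

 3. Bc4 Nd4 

  a b c d e f g h
  ─────────────────
8│♜ · ♝ ♛ ♚ ♝ · ♜│8
7│♟ ♟ ♟ ♟ ♟ ♟ ♟ ♟│7
6│· · · · · · · ♞│6
5│· · · · · · · ·│5
4│· · ♗ ♞ ♙ · · ·│4
3│· · · · · · · ♘│3
2│♙ ♙ ♙ ♙ · ♙ ♙ ♙│2
1│♖ ♘ ♗ ♕ ♔ · · ♖│1
  ─────────────────
  a b c d e f g h

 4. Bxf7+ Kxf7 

  a b c d e f g h
  ─────────────────
8│♜ · ♝ ♛ · ♝ · ♜│8
7│♟ ♟ ♟ ♟ ♟ ♚ ♟ ♟│7
6│· · · · · · · ♞│6
5│· · · · · · · ·│5
4│· · · ♞ ♙ · · ·│4
3│· · · · · · · ♘│3
2│♙ ♙ ♙ ♙ · ♙ ♙ ♙│2
1│♖ ♘ ♗ ♕ ♔ · · ♖│1
  ─────────────────
  a b c d e f g h

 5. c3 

  a b c d e f g h
  ─────────────────
8│♜ · ♝ ♛ · ♝ · ♜│8
7│♟ ♟ ♟ ♟ ♟ ♚ ♟ ♟│7
6│· · · · · · · ♞│6
5│· · · · · · · ·│5
4│· · · ♞ ♙ · · ·│4
3│· · ♙ · · · · ♘│3
2│♙ ♙ · ♙ · ♙ ♙ ♙│2
1│♖ ♘ ♗ ♕ ♔ · · ♖│1
  ─────────────────
  a b c d e f g h


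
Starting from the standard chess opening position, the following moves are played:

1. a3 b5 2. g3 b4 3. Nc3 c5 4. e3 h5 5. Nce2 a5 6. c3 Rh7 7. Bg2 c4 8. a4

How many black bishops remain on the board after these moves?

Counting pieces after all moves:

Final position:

  a b c d e f g h
  ─────────────────
8│♜ ♞ ♝ ♛ ♚ ♝ ♞ ·│8
7│· · · ♟ ♟ ♟ ♟ ♜│7
6│· · · · · · · ·│6
5│♟ · · · · · · ♟│5
4│♙ ♟ ♟ · · · · ·│4
3│· · ♙ · ♙ · ♙ ·│3
2│· ♙ · ♙ ♘ ♙ ♗ ♙│2
1│♖ · ♗ ♕ ♔ · ♘ ♖│1
  ─────────────────
  a b c d e f g h


2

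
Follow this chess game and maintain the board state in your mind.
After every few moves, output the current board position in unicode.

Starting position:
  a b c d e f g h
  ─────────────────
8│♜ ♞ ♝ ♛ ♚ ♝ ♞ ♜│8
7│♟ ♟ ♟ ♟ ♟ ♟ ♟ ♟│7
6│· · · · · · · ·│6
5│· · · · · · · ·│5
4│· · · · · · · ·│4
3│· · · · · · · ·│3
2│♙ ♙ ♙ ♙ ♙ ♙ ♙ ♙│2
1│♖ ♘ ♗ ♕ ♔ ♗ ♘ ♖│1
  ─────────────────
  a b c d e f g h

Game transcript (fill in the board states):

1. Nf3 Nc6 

  a b c d e f g h
  ─────────────────
8│♜ · ♝ ♛ ♚ ♝ ♞ ♜│8
7│♟ ♟ ♟ ♟ ♟ ♟ ♟ ♟│7
6│· · ♞ · · · · ·│6
5│· · · · · · · ·│5
4│· · · · · · · ·│4
3│· · · · · ♘ · ·│3
2│♙ ♙ ♙ ♙ ♙ ♙ ♙ ♙│2
1│♖ ♘ ♗ ♕ ♔ ♗ · ♖│1
  ─────────────────
  a b c d e f g h

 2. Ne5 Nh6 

  a b c d e f g h
  ─────────────────
8│♜ · ♝ ♛ ♚ ♝ · ♜│8
7│♟ ♟ ♟ ♟ ♟ ♟ ♟ ♟│7
6│· · ♞ · · · · ♞│6
5│· · · · ♘ · · ·│5
4│· · · · · · · ·│4
3│· · · · · · · ·│3
2│♙ ♙ ♙ ♙ ♙ ♙ ♙ ♙│2
1│♖ ♘ ♗ ♕ ♔ ♗ · ♖│1
  ─────────────────
  a b c d e f g h

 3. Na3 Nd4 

  a b c d e f g h
  ─────────────────
8│♜ · ♝ ♛ ♚ ♝ · ♜│8
7│♟ ♟ ♟ ♟ ♟ ♟ ♟ ♟│7
6│· · · · · · · ♞│6
5│· · · · ♘ · · ·│5
4│· · · ♞ · · · ·│4
3│♘ · · · · · · ·│3
2│♙ ♙ ♙ ♙ ♙ ♙ ♙ ♙│2
1│♖ · ♗ ♕ ♔ ♗ · ♖│1
  ─────────────────
  a b c d e f g h

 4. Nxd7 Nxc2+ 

  a b c d e f g h
  ─────────────────
8│♜ · ♝ ♛ ♚ ♝ · ♜│8
7│♟ ♟ ♟ ♘ ♟ ♟ ♟ ♟│7
6│· · · · · · · ♞│6
5│· · · · · · · ·│5
4│· · · · · · · ·│4
3│♘ · · · · · · ·│3
2│♙ ♙ ♞ ♙ ♙ ♙ ♙ ♙│2
1│♖ · ♗ ♕ ♔ ♗ · ♖│1
  ─────────────────
  a b c d e f g h

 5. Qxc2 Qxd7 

  a b c d e f g h
  ─────────────────
8│♜ · ♝ · ♚ ♝ · ♜│8
7│♟ ♟ ♟ ♛ ♟ ♟ ♟ ♟│7
6│· · · · · · · ♞│6
5│· · · · · · · ·│5
4│· · · · · · · ·│4
3│♘ · · · · · · ·│3
2│♙ ♙ ♕ ♙ ♙ ♙ ♙ ♙│2
1│♖ · ♗ · ♔ ♗ · ♖│1
  ─────────────────
  a b c d e f g h



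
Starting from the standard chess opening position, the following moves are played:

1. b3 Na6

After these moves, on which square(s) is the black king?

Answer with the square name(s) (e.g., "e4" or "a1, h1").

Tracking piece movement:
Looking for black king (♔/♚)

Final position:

  a b c d e f g h
  ─────────────────
8│♜ · ♝ ♛ ♚ ♝ ♞ ♜│8
7│♟ ♟ ♟ ♟ ♟ ♟ ♟ ♟│7
6│♞ · · · · · · ·│6
5│· · · · · · · ·│5
4│· · · · · · · ·│4
3│· ♙ · · · · · ·│3
2│♙ · ♙ ♙ ♙ ♙ ♙ ♙│2
1│♖ ♘ ♗ ♕ ♔ ♗ ♘ ♖│1
  ─────────────────
  a b c d e f g h


e8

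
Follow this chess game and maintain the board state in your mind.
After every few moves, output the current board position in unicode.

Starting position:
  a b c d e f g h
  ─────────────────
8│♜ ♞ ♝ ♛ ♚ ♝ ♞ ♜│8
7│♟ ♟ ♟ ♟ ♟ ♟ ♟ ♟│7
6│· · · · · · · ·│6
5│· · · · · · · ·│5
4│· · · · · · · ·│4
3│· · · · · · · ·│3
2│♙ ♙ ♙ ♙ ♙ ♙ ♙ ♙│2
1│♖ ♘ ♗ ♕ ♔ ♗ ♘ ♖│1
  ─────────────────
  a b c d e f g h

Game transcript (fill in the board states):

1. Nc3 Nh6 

  a b c d e f g h
  ─────────────────
8│♜ ♞ ♝ ♛ ♚ ♝ · ♜│8
7│♟ ♟ ♟ ♟ ♟ ♟ ♟ ♟│7
6│· · · · · · · ♞│6
5│· · · · · · · ·│5
4│· · · · · · · ·│4
3│· · ♘ · · · · ·│3
2│♙ ♙ ♙ ♙ ♙ ♙ ♙ ♙│2
1│♖ · ♗ ♕ ♔ ♗ ♘ ♖│1
  ─────────────────
  a b c d e f g h

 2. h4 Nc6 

  a b c d e f g h
  ─────────────────
8│♜ · ♝ ♛ ♚ ♝ · ♜│8
7│♟ ♟ ♟ ♟ ♟ ♟ ♟ ♟│7
6│· · ♞ · · · · ♞│6
5│· · · · · · · ·│5
4│· · · · · · · ♙│4
3│· · ♘ · · · · ·│3
2│♙ ♙ ♙ ♙ ♙ ♙ ♙ ·│2
1│♖ · ♗ ♕ ♔ ♗ ♘ ♖│1
  ─────────────────
  a b c d e f g h

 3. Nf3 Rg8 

  a b c d e f g h
  ─────────────────
8│♜ · ♝ ♛ ♚ ♝ ♜ ·│8
7│♟ ♟ ♟ ♟ ♟ ♟ ♟ ♟│7
6│· · ♞ · · · · ♞│6
5│· · · · · · · ·│5
4│· · · · · · · ♙│4
3│· · ♘ · · ♘ · ·│3
2│♙ ♙ ♙ ♙ ♙ ♙ ♙ ·│2
1│♖ · ♗ ♕ ♔ ♗ · ♖│1
  ─────────────────
  a b c d e f g h



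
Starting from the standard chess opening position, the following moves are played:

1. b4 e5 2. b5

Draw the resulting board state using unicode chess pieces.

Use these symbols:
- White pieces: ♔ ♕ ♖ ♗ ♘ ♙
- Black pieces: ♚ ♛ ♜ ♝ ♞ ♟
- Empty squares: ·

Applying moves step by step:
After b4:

♜ ♞ ♝ ♛ ♚ ♝ ♞ ♜
♟ ♟ ♟ ♟ ♟ ♟ ♟ ♟
· · · · · · · ·
· · · · · · · ·
· ♙ · · · · · ·
· · · · · · · ·
♙ · ♙ ♙ ♙ ♙ ♙ ♙
♖ ♘ ♗ ♕ ♔ ♗ ♘ ♖


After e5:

♜ ♞ ♝ ♛ ♚ ♝ ♞ ♜
♟ ♟ ♟ ♟ · ♟ ♟ ♟
· · · · · · · ·
· · · · ♟ · · ·
· ♙ · · · · · ·
· · · · · · · ·
♙ · ♙ ♙ ♙ ♙ ♙ ♙
♖ ♘ ♗ ♕ ♔ ♗ ♘ ♖


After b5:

♜ ♞ ♝ ♛ ♚ ♝ ♞ ♜
♟ ♟ ♟ ♟ · ♟ ♟ ♟
· · · · · · · ·
· ♙ · · ♟ · · ·
· · · · · · · ·
· · · · · · · ·
♙ · ♙ ♙ ♙ ♙ ♙ ♙
♖ ♘ ♗ ♕ ♔ ♗ ♘ ♖



  a b c d e f g h
  ─────────────────
8│♜ ♞ ♝ ♛ ♚ ♝ ♞ ♜│8
7│♟ ♟ ♟ ♟ · ♟ ♟ ♟│7
6│· · · · · · · ·│6
5│· ♙ · · ♟ · · ·│5
4│· · · · · · · ·│4
3│· · · · · · · ·│3
2│♙ · ♙ ♙ ♙ ♙ ♙ ♙│2
1│♖ ♘ ♗ ♕ ♔ ♗ ♘ ♖│1
  ─────────────────
  a b c d e f g h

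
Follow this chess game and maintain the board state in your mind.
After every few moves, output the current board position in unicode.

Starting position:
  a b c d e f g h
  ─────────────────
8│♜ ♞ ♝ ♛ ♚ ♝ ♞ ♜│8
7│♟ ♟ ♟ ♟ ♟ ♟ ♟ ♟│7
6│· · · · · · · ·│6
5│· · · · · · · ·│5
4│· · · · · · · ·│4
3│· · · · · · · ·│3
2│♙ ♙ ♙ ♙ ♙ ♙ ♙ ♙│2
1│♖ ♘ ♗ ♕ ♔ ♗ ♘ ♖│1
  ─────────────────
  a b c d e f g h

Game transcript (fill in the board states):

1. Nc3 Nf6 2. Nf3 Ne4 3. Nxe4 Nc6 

  a b c d e f g h
  ─────────────────
8│♜ · ♝ ♛ ♚ ♝ · ♜│8
7│♟ ♟ ♟ ♟ ♟ ♟ ♟ ♟│7
6│· · ♞ · · · · ·│6
5│· · · · · · · ·│5
4│· · · · ♘ · · ·│4
3│· · · · · ♘ · ·│3
2│♙ ♙ ♙ ♙ ♙ ♙ ♙ ♙│2
1│♖ · ♗ ♕ ♔ ♗ · ♖│1
  ─────────────────
  a b c d e f g h

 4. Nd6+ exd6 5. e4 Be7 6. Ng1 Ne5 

  a b c d e f g h
  ─────────────────
8│♜ · ♝ ♛ ♚ · · ♜│8
7│♟ ♟ ♟ ♟ ♝ ♟ ♟ ♟│7
6│· · · ♟ · · · ·│6
5│· · · · ♞ · · ·│5
4│· · · · ♙ · · ·│4
3│· · · · · · · ·│3
2│♙ ♙ ♙ ♙ · ♙ ♙ ♙│2
1│♖ · ♗ ♕ ♔ ♗ ♘ ♖│1
  ─────────────────
  a b c d e f g h

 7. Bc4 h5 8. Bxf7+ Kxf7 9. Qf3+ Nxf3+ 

  a b c d e f g h
  ─────────────────
8│♜ · ♝ ♛ · · · ♜│8
7│♟ ♟ ♟ ♟ ♝ ♚ ♟ ·│7
6│· · · ♟ · · · ·│6
5│· · · · · · · ♟│5
4│· · · · ♙ · · ·│4
3│· · · · · ♞ · ·│3
2│♙ ♙ ♙ ♙ · ♙ ♙ ♙│2
1│♖ · ♗ · ♔ · ♘ ♖│1
  ─────────────────
  a b c d e f g h

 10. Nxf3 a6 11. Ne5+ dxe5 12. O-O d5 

  a b c d e f g h
  ─────────────────
8│♜ · ♝ ♛ · · · ♜│8
7│· ♟ ♟ · ♝ ♚ ♟ ·│7
6│♟ · · · · · · ·│6
5│· · · ♟ ♟ · · ♟│5
4│· · · · ♙ · · ·│4
3│· · · · · · · ·│3
2│♙ ♙ ♙ ♙ · ♙ ♙ ♙│2
1│♖ · ♗ · · ♖ ♔ ·│1
  ─────────────────
  a b c d e f g h

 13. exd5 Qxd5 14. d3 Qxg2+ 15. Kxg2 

  a b c d e f g h
  ─────────────────
8│♜ · ♝ · · · · ♜│8
7│· ♟ ♟ · ♝ ♚ ♟ ·│7
6│♟ · · · · · · ·│6
5│· · · · ♟ · · ♟│5
4│· · · · · · · ·│4
3│· · · ♙ · · · ·│3
2│♙ ♙ ♙ · · ♙ ♔ ♙│2
1│♖ · ♗ · · ♖ · ·│1
  ─────────────────
  a b c d e f g h


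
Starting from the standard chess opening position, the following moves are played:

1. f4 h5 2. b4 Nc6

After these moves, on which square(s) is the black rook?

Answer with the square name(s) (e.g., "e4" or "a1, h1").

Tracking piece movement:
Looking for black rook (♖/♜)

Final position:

  a b c d e f g h
  ─────────────────
8│♜ · ♝ ♛ ♚ ♝ ♞ ♜│8
7│♟ ♟ ♟ ♟ ♟ ♟ ♟ ·│7
6│· · ♞ · · · · ·│6
5│· · · · · · · ♟│5
4│· ♙ · · · ♙ · ·│4
3│· · · · · · · ·│3
2│♙ · ♙ ♙ ♙ · ♙ ♙│2
1│♖ ♘ ♗ ♕ ♔ ♗ ♘ ♖│1
  ─────────────────
  a b c d e f g h


a8, h8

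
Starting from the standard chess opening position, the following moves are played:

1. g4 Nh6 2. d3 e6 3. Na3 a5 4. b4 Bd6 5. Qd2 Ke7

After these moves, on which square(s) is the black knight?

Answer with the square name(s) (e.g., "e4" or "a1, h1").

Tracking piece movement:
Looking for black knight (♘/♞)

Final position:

  a b c d e f g h
  ─────────────────
8│♜ ♞ ♝ ♛ · · · ♜│8
7│· ♟ ♟ ♟ ♚ ♟ ♟ ♟│7
6│· · · ♝ ♟ · · ♞│6
5│♟ · · · · · · ·│5
4│· ♙ · · · · ♙ ·│4
3│♘ · · ♙ · · · ·│3
2│♙ · ♙ ♕ ♙ ♙ · ♙│2
1│♖ · ♗ · ♔ ♗ ♘ ♖│1
  ─────────────────
  a b c d e f g h


b8, h6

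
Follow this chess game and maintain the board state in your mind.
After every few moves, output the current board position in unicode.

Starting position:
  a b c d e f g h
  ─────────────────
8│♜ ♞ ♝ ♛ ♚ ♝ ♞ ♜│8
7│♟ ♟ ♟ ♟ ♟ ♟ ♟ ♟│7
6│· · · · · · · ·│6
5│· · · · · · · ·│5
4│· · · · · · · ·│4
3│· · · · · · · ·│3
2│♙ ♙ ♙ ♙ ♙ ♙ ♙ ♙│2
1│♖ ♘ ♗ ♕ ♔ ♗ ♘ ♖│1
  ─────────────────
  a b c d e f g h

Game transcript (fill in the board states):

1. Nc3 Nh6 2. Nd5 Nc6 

  a b c d e f g h
  ─────────────────
8│♜ · ♝ ♛ ♚ ♝ · ♜│8
7│♟ ♟ ♟ ♟ ♟ ♟ ♟ ♟│7
6│· · ♞ · · · · ♞│6
5│· · · ♘ · · · ·│5
4│· · · · · · · ·│4
3│· · · · · · · ·│3
2│♙ ♙ ♙ ♙ ♙ ♙ ♙ ♙│2
1│♖ · ♗ ♕ ♔ ♗ ♘ ♖│1
  ─────────────────
  a b c d e f g h

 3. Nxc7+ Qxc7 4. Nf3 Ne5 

  a b c d e f g h
  ─────────────────
8│♜ · ♝ · ♚ ♝ · ♜│8
7│♟ ♟ ♛ ♟ ♟ ♟ ♟ ♟│7
6│· · · · · · · ♞│6
5│· · · · ♞ · · ·│5
4│· · · · · · · ·│4
3│· · · · · ♘ · ·│3
2│♙ ♙ ♙ ♙ ♙ ♙ ♙ ♙│2
1│♖ · ♗ ♕ ♔ ♗ · ♖│1
  ─────────────────
  a b c d e f g h

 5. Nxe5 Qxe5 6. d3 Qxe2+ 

  a b c d e f g h
  ─────────────────
8│♜ · ♝ · ♚ ♝ · ♜│8
7│♟ ♟ · ♟ ♟ ♟ ♟ ♟│7
6│· · · · · · · ♞│6
5│· · · · · · · ·│5
4│· · · · · · · ·│4
3│· · · ♙ · · · ·│3
2│♙ ♙ ♙ · ♛ ♙ ♙ ♙│2
1│♖ · ♗ ♕ ♔ ♗ · ♖│1
  ─────────────────
  a b c d e f g h

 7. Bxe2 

  a b c d e f g h
  ─────────────────
8│♜ · ♝ · ♚ ♝ · ♜│8
7│♟ ♟ · ♟ ♟ ♟ ♟ ♟│7
6│· · · · · · · ♞│6
5│· · · · · · · ·│5
4│· · · · · · · ·│4
3│· · · ♙ · · · ·│3
2│♙ ♙ ♙ · ♗ ♙ ♙ ♙│2
1│♖ · ♗ ♕ ♔ · · ♖│1
  ─────────────────
  a b c d e f g h


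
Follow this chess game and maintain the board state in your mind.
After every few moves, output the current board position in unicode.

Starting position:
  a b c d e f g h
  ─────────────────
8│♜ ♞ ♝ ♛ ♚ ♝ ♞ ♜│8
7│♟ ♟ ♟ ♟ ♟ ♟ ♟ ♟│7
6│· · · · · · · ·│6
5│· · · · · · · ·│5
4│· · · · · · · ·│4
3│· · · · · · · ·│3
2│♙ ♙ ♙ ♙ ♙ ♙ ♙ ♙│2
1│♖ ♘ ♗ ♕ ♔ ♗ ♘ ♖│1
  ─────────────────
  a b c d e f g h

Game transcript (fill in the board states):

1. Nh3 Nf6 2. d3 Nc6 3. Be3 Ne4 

  a b c d e f g h
  ─────────────────
8│♜ · ♝ ♛ ♚ ♝ · ♜│8
7│♟ ♟ ♟ ♟ ♟ ♟ ♟ ♟│7
6│· · ♞ · · · · ·│6
5│· · · · · · · ·│5
4│· · · · ♞ · · ·│4
3│· · · ♙ ♗ · · ♘│3
2│♙ ♙ ♙ · ♙ ♙ ♙ ♙│2
1│♖ ♘ · ♕ ♔ ♗ · ♖│1
  ─────────────────
  a b c d e f g h

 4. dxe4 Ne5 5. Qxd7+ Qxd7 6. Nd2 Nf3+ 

  a b c d e f g h
  ─────────────────
8│♜ · ♝ · ♚ ♝ · ♜│8
7│♟ ♟ ♟ ♛ ♟ ♟ ♟ ♟│7
6│· · · · · · · ·│6
5│· · · · · · · ·│5
4│· · · · ♙ · · ·│4
3│· · · · ♗ ♞ · ♘│3
2│♙ ♙ ♙ ♘ ♙ ♙ ♙ ♙│2
1│♖ · · · ♔ ♗ · ♖│1
  ─────────────────
  a b c d e f g h

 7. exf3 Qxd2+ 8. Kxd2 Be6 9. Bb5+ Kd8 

  a b c d e f g h
  ─────────────────
8│♜ · · ♚ · ♝ · ♜│8
7│♟ ♟ ♟ · ♟ ♟ ♟ ♟│7
6│· · · · ♝ · · ·│6
5│· ♗ · · · · · ·│5
4│· · · · ♙ · · ·│4
3│· · · · ♗ ♙ · ♘│3
2│♙ ♙ ♙ ♔ · ♙ ♙ ♙│2
1│♖ · · · · · · ♖│1
  ─────────────────
  a b c d e f g h

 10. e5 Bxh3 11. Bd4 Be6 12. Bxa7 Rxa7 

  a b c d e f g h
  ─────────────────
8│· · · ♚ · ♝ · ♜│8
7│♜ ♟ ♟ · ♟ ♟ ♟ ♟│7
6│· · · · ♝ · · ·│6
5│· ♗ · · ♙ · · ·│5
4│· · · · · · · ·│4
3│· · · · · ♙ · ·│3
2│♙ ♙ ♙ ♔ · ♙ ♙ ♙│2
1│♖ · · · · · · ♖│1
  ─────────────────
  a b c d e f g h

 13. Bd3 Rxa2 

  a b c d e f g h
  ─────────────────
8│· · · ♚ · ♝ · ♜│8
7│· ♟ ♟ · ♟ ♟ ♟ ♟│7
6│· · · · ♝ · · ·│6
5│· · · · ♙ · · ·│5
4│· · · · · · · ·│4
3│· · · ♗ · ♙ · ·│3
2│♜ ♙ ♙ ♔ · ♙ ♙ ♙│2
1│♖ · · · · · · ♖│1
  ─────────────────
  a b c d e f g h


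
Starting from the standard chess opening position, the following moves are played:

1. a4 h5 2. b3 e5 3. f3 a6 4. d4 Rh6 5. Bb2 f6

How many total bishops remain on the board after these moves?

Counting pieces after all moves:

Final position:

  a b c d e f g h
  ─────────────────
8│♜ ♞ ♝ ♛ ♚ ♝ ♞ ·│8
7│· ♟ ♟ ♟ · · ♟ ·│7
6│♟ · · · · ♟ · ♜│6
5│· · · · ♟ · · ♟│5
4│♙ · · ♙ · · · ·│4
3│· ♙ · · · ♙ · ·│3
2│· ♗ ♙ · ♙ · ♙ ♙│2
1│♖ ♘ · ♕ ♔ ♗ ♘ ♖│1
  ─────────────────
  a b c d e f g h


4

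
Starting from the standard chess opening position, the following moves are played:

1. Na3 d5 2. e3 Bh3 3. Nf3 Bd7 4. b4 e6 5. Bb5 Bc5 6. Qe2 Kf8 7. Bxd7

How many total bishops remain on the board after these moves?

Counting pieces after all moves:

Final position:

  a b c d e f g h
  ─────────────────
8│♜ ♞ · ♛ · ♚ ♞ ♜│8
7│♟ ♟ ♟ ♗ · ♟ ♟ ♟│7
6│· · · · ♟ · · ·│6
5│· · ♝ ♟ · · · ·│5
4│· ♙ · · · · · ·│4
3│♘ · · · ♙ ♘ · ·│3
2│♙ · ♙ ♙ ♕ ♙ ♙ ♙│2
1│♖ · ♗ · ♔ · · ♖│1
  ─────────────────
  a b c d e f g h


3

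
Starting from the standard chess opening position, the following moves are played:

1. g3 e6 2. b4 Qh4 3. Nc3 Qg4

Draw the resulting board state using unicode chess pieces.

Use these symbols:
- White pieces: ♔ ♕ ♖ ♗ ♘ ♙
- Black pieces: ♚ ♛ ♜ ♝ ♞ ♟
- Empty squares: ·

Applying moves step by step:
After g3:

♜ ♞ ♝ ♛ ♚ ♝ ♞ ♜
♟ ♟ ♟ ♟ ♟ ♟ ♟ ♟
· · · · · · · ·
· · · · · · · ·
· · · · · · · ·
· · · · · · ♙ ·
♙ ♙ ♙ ♙ ♙ ♙ · ♙
♖ ♘ ♗ ♕ ♔ ♗ ♘ ♖


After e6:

♜ ♞ ♝ ♛ ♚ ♝ ♞ ♜
♟ ♟ ♟ ♟ · ♟ ♟ ♟
· · · · ♟ · · ·
· · · · · · · ·
· · · · · · · ·
· · · · · · ♙ ·
♙ ♙ ♙ ♙ ♙ ♙ · ♙
♖ ♘ ♗ ♕ ♔ ♗ ♘ ♖


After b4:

♜ ♞ ♝ ♛ ♚ ♝ ♞ ♜
♟ ♟ ♟ ♟ · ♟ ♟ ♟
· · · · ♟ · · ·
· · · · · · · ·
· ♙ · · · · · ·
· · · · · · ♙ ·
♙ · ♙ ♙ ♙ ♙ · ♙
♖ ♘ ♗ ♕ ♔ ♗ ♘ ♖


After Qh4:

♜ ♞ ♝ · ♚ ♝ ♞ ♜
♟ ♟ ♟ ♟ · ♟ ♟ ♟
· · · · ♟ · · ·
· · · · · · · ·
· ♙ · · · · · ♛
· · · · · · ♙ ·
♙ · ♙ ♙ ♙ ♙ · ♙
♖ ♘ ♗ ♕ ♔ ♗ ♘ ♖


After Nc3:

♜ ♞ ♝ · ♚ ♝ ♞ ♜
♟ ♟ ♟ ♟ · ♟ ♟ ♟
· · · · ♟ · · ·
· · · · · · · ·
· ♙ · · · · · ♛
· · ♘ · · · ♙ ·
♙ · ♙ ♙ ♙ ♙ · ♙
♖ · ♗ ♕ ♔ ♗ ♘ ♖


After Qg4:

♜ ♞ ♝ · ♚ ♝ ♞ ♜
♟ ♟ ♟ ♟ · ♟ ♟ ♟
· · · · ♟ · · ·
· · · · · · · ·
· ♙ · · · · ♛ ·
· · ♘ · · · ♙ ·
♙ · ♙ ♙ ♙ ♙ · ♙
♖ · ♗ ♕ ♔ ♗ ♘ ♖



  a b c d e f g h
  ─────────────────
8│♜ ♞ ♝ · ♚ ♝ ♞ ♜│8
7│♟ ♟ ♟ ♟ · ♟ ♟ ♟│7
6│· · · · ♟ · · ·│6
5│· · · · · · · ·│5
4│· ♙ · · · · ♛ ·│4
3│· · ♘ · · · ♙ ·│3
2│♙ · ♙ ♙ ♙ ♙ · ♙│2
1│♖ · ♗ ♕ ♔ ♗ ♘ ♖│1
  ─────────────────
  a b c d e f g h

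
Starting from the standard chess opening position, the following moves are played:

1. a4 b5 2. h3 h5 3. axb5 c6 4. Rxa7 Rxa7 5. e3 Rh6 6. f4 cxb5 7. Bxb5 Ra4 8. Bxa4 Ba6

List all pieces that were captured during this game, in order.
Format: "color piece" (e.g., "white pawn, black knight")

Tracking captures:
  axb5: captured black pawn
  Rxa7: captured black pawn
  Rxa7: captured white rook
  cxb5: captured white pawn
  Bxb5: captured black pawn
  Bxa4: captured black rook

black pawn, black pawn, white rook, white pawn, black pawn, black rook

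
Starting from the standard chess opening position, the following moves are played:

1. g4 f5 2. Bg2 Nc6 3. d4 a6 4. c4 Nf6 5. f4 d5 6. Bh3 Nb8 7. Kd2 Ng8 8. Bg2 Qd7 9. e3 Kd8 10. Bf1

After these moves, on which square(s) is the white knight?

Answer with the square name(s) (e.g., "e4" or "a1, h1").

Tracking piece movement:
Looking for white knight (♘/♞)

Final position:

  a b c d e f g h
  ─────────────────
8│♜ ♞ ♝ ♚ · ♝ ♞ ♜│8
7│· ♟ ♟ ♛ ♟ · ♟ ♟│7
6│♟ · · · · · · ·│6
5│· · · ♟ · ♟ · ·│5
4│· · ♙ ♙ · ♙ ♙ ·│4
3│· · · · ♙ · · ·│3
2│♙ ♙ · ♔ · · · ♙│2
1│♖ ♘ ♗ ♕ · ♗ ♘ ♖│1
  ─────────────────
  a b c d e f g h


b1, g1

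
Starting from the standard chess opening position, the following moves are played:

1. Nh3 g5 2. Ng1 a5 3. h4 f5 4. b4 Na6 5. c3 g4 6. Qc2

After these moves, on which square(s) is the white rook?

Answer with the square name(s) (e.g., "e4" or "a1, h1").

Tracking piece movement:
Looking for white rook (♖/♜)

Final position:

  a b c d e f g h
  ─────────────────
8│♜ · ♝ ♛ ♚ ♝ ♞ ♜│8
7│· ♟ ♟ ♟ ♟ · · ♟│7
6│♞ · · · · · · ·│6
5│♟ · · · · ♟ · ·│5
4│· ♙ · · · · ♟ ♙│4
3│· · ♙ · · · · ·│3
2│♙ · ♕ ♙ ♙ ♙ ♙ ·│2
1│♖ ♘ ♗ · ♔ ♗ ♘ ♖│1
  ─────────────────
  a b c d e f g h


a1, h1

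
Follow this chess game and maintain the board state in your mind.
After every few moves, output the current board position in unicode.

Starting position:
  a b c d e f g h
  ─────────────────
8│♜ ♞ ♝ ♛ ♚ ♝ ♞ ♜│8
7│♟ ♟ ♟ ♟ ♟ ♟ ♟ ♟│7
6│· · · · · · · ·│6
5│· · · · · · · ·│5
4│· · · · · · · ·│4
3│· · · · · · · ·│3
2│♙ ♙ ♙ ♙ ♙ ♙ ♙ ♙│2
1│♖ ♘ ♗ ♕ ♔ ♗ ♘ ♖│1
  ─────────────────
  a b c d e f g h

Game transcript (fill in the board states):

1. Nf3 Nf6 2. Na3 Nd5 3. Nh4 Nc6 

  a b c d e f g h
  ─────────────────
8│♜ · ♝ ♛ ♚ ♝ · ♜│8
7│♟ ♟ ♟ ♟ ♟ ♟ ♟ ♟│7
6│· · ♞ · · · · ·│6
5│· · · ♞ · · · ·│5
4│· · · · · · · ♘│4
3│♘ · · · · · · ·│3
2│♙ ♙ ♙ ♙ ♙ ♙ ♙ ♙│2
1│♖ · ♗ ♕ ♔ ♗ · ♖│1
  ─────────────────
  a b c d e f g h

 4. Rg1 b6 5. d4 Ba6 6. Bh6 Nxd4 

  a b c d e f g h
  ─────────────────
8│♜ · · ♛ ♚ ♝ · ♜│8
7│♟ · ♟ ♟ ♟ ♟ ♟ ♟│7
6│♝ ♟ · · · · · ♗│6
5│· · · ♞ · · · ·│5
4│· · · ♞ · · · ♘│4
3│♘ · · · · · · ·│3
2│♙ ♙ ♙ · ♙ ♙ ♙ ♙│2
1│♖ · · ♕ ♔ ♗ ♖ ·│1
  ─────────────────
  a b c d e f g h

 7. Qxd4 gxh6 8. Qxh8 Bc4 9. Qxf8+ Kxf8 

  a b c d e f g h
  ─────────────────
8│♜ · · ♛ · ♚ · ·│8
7│♟ · ♟ ♟ ♟ ♟ · ♟│7
6│· ♟ · · · · · ♟│6
5│· · · ♞ · · · ·│5
4│· · ♝ · · · · ♘│4
3│♘ · · · · · · ·│3
2│♙ ♙ ♙ · ♙ ♙ ♙ ♙│2
1│♖ · · · ♔ ♗ ♖ ·│1
  ─────────────────
  a b c d e f g h

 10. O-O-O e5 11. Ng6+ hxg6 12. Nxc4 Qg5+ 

  a b c d e f g h
  ─────────────────
8│♜ · · · · ♚ · ·│8
7│♟ · ♟ ♟ · ♟ · ·│7
6│· ♟ · · · · ♟ ♟│6
5│· · · ♞ ♟ · ♛ ·│5
4│· · ♘ · · · · ·│4
3│· · · · · · · ·│3
2│♙ ♙ ♙ · ♙ ♙ ♙ ♙│2
1│· · ♔ ♖ · ♗ ♖ ·│1
  ─────────────────
  a b c d e f g h

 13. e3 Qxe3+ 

  a b c d e f g h
  ─────────────────
8│♜ · · · · ♚ · ·│8
7│♟ · ♟ ♟ · ♟ · ·│7
6│· ♟ · · · · ♟ ♟│6
5│· · · ♞ ♟ · · ·│5
4│· · ♘ · · · · ·│4
3│· · · · ♛ · · ·│3
2│♙ ♙ ♙ · · ♙ ♙ ♙│2
1│· · ♔ ♖ · ♗ ♖ ·│1
  ─────────────────
  a b c d e f g h


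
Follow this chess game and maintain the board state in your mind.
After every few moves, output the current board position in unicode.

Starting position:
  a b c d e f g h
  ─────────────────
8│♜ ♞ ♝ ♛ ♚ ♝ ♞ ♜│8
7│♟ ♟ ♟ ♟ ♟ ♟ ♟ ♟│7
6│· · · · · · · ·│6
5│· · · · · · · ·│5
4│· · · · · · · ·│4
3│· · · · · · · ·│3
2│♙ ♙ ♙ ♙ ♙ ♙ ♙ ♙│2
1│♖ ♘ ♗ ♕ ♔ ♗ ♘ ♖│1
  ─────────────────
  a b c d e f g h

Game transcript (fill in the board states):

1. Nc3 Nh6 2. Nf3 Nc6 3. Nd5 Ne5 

  a b c d e f g h
  ─────────────────
8│♜ · ♝ ♛ ♚ ♝ · ♜│8
7│♟ ♟ ♟ ♟ ♟ ♟ ♟ ♟│7
6│· · · · · · · ♞│6
5│· · · ♘ ♞ · · ·│5
4│· · · · · · · ·│4
3│· · · · · ♘ · ·│3
2│♙ ♙ ♙ ♙ ♙ ♙ ♙ ♙│2
1│♖ · ♗ ♕ ♔ ♗ · ♖│1
  ─────────────────
  a b c d e f g h

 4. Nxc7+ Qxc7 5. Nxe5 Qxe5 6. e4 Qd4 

  a b c d e f g h
  ─────────────────
8│♜ · ♝ · ♚ ♝ · ♜│8
7│♟ ♟ · ♟ ♟ ♟ ♟ ♟│7
6│· · · · · · · ♞│6
5│· · · · · · · ·│5
4│· · · ♛ ♙ · · ·│4
3│· · · · · · · ·│3
2│♙ ♙ ♙ ♙ · ♙ ♙ ♙│2
1│♖ · ♗ ♕ ♔ ♗ · ♖│1
  ─────────────────
  a b c d e f g h

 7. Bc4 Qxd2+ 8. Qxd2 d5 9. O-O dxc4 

  a b c d e f g h
  ─────────────────
8│♜ · ♝ · ♚ ♝ · ♜│8
7│♟ ♟ · · ♟ ♟ ♟ ♟│7
6│· · · · · · · ♞│6
5│· · · · · · · ·│5
4│· · ♟ · ♙ · · ·│4
3│· · · · · · · ·│3
2│♙ ♙ ♙ ♕ · ♙ ♙ ♙│2
1│♖ · ♗ · · ♖ ♔ ·│1
  ─────────────────
  a b c d e f g h

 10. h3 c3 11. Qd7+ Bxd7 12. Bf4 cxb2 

  a b c d e f g h
  ─────────────────
8│♜ · · · ♚ ♝ · ♜│8
7│♟ ♟ · ♝ ♟ ♟ ♟ ♟│7
6│· · · · · · · ♞│6
5│· · · · · · · ·│5
4│· · · · ♙ ♗ · ·│4
3│· · · · · · · ♙│3
2│♙ ♟ ♙ · · ♙ ♙ ·│2
1│♖ · · · · ♖ ♔ ·│1
  ─────────────────
  a b c d e f g h

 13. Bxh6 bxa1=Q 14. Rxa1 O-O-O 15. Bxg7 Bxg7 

  a b c d e f g h
  ─────────────────
8│· · ♚ ♜ · · · ♜│8
7│♟ ♟ · ♝ ♟ ♟ ♝ ♟│7
6│· · · · · · · ·│6
5│· · · · · · · ·│5
4│· · · · ♙ · · ·│4
3│· · · · · · · ♙│3
2│♙ · ♙ · · ♙ ♙ ·│2
1│♖ · · · · · ♔ ·│1
  ─────────────────
  a b c d e f g h



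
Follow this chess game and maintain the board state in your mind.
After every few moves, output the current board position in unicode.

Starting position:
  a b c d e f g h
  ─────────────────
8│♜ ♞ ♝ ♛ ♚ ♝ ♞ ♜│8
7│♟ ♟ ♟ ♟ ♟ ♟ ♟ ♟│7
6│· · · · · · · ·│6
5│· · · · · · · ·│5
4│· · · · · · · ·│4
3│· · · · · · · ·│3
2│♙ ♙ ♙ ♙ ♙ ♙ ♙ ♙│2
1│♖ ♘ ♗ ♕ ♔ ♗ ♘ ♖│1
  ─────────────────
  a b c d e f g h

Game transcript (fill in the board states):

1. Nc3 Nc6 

  a b c d e f g h
  ─────────────────
8│♜ · ♝ ♛ ♚ ♝ ♞ ♜│8
7│♟ ♟ ♟ ♟ ♟ ♟ ♟ ♟│7
6│· · ♞ · · · · ·│6
5│· · · · · · · ·│5
4│· · · · · · · ·│4
3│· · ♘ · · · · ·│3
2│♙ ♙ ♙ ♙ ♙ ♙ ♙ ♙│2
1│♖ · ♗ ♕ ♔ ♗ ♘ ♖│1
  ─────────────────
  a b c d e f g h

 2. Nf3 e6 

  a b c d e f g h
  ─────────────────
8│♜ · ♝ ♛ ♚ ♝ ♞ ♜│8
7│♟ ♟ ♟ ♟ · ♟ ♟ ♟│7
6│· · ♞ · ♟ · · ·│6
5│· · · · · · · ·│5
4│· · · · · · · ·│4
3│· · ♘ · · ♘ · ·│3
2│♙ ♙ ♙ ♙ ♙ ♙ ♙ ♙│2
1│♖ · ♗ ♕ ♔ ♗ · ♖│1
  ─────────────────
  a b c d e f g h

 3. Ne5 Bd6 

  a b c d e f g h
  ─────────────────
8│♜ · ♝ ♛ ♚ · ♞ ♜│8
7│♟ ♟ ♟ ♟ · ♟ ♟ ♟│7
6│· · ♞ ♝ ♟ · · ·│6
5│· · · · ♘ · · ·│5
4│· · · · · · · ·│4
3│· · ♘ · · · · ·│3
2│♙ ♙ ♙ ♙ ♙ ♙ ♙ ♙│2
1│♖ · ♗ ♕ ♔ ♗ · ♖│1
  ─────────────────
  a b c d e f g h

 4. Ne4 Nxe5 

  a b c d e f g h
  ─────────────────
8│♜ · ♝ ♛ ♚ · ♞ ♜│8
7│♟ ♟ ♟ ♟ · ♟ ♟ ♟│7
6│· · · ♝ ♟ · · ·│6
5│· · · · ♞ · · ·│5
4│· · · · ♘ · · ·│4
3│· · · · · · · ·│3
2│♙ ♙ ♙ ♙ ♙ ♙ ♙ ♙│2
1│♖ · ♗ ♕ ♔ ♗ · ♖│1
  ─────────────────
  a b c d e f g h

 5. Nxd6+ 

  a b c d e f g h
  ─────────────────
8│♜ · ♝ ♛ ♚ · ♞ ♜│8
7│♟ ♟ ♟ ♟ · ♟ ♟ ♟│7
6│· · · ♘ ♟ · · ·│6
5│· · · · ♞ · · ·│5
4│· · · · · · · ·│4
3│· · · · · · · ·│3
2│♙ ♙ ♙ ♙ ♙ ♙ ♙ ♙│2
1│♖ · ♗ ♕ ♔ ♗ · ♖│1
  ─────────────────
  a b c d e f g h


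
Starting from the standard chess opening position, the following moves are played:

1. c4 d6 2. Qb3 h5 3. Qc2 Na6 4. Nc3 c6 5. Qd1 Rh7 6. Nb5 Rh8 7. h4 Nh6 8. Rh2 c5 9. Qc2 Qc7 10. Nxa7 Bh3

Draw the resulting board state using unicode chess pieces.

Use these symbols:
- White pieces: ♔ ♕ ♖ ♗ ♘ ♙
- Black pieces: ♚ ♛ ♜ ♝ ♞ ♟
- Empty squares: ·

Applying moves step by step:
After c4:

♜ ♞ ♝ ♛ ♚ ♝ ♞ ♜
♟ ♟ ♟ ♟ ♟ ♟ ♟ ♟
· · · · · · · ·
· · · · · · · ·
· · ♙ · · · · ·
· · · · · · · ·
♙ ♙ · ♙ ♙ ♙ ♙ ♙
♖ ♘ ♗ ♕ ♔ ♗ ♘ ♖


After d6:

♜ ♞ ♝ ♛ ♚ ♝ ♞ ♜
♟ ♟ ♟ · ♟ ♟ ♟ ♟
· · · ♟ · · · ·
· · · · · · · ·
· · ♙ · · · · ·
· · · · · · · ·
♙ ♙ · ♙ ♙ ♙ ♙ ♙
♖ ♘ ♗ ♕ ♔ ♗ ♘ ♖


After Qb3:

♜ ♞ ♝ ♛ ♚ ♝ ♞ ♜
♟ ♟ ♟ · ♟ ♟ ♟ ♟
· · · ♟ · · · ·
· · · · · · · ·
· · ♙ · · · · ·
· ♕ · · · · · ·
♙ ♙ · ♙ ♙ ♙ ♙ ♙
♖ ♘ ♗ · ♔ ♗ ♘ ♖


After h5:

♜ ♞ ♝ ♛ ♚ ♝ ♞ ♜
♟ ♟ ♟ · ♟ ♟ ♟ ·
· · · ♟ · · · ·
· · · · · · · ♟
· · ♙ · · · · ·
· ♕ · · · · · ·
♙ ♙ · ♙ ♙ ♙ ♙ ♙
♖ ♘ ♗ · ♔ ♗ ♘ ♖


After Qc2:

♜ ♞ ♝ ♛ ♚ ♝ ♞ ♜
♟ ♟ ♟ · ♟ ♟ ♟ ·
· · · ♟ · · · ·
· · · · · · · ♟
· · ♙ · · · · ·
· · · · · · · ·
♙ ♙ ♕ ♙ ♙ ♙ ♙ ♙
♖ ♘ ♗ · ♔ ♗ ♘ ♖


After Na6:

♜ · ♝ ♛ ♚ ♝ ♞ ♜
♟ ♟ ♟ · ♟ ♟ ♟ ·
♞ · · ♟ · · · ·
· · · · · · · ♟
· · ♙ · · · · ·
· · · · · · · ·
♙ ♙ ♕ ♙ ♙ ♙ ♙ ♙
♖ ♘ ♗ · ♔ ♗ ♘ ♖


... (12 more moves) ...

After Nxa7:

♜ · ♝ · ♚ ♝ · ♜
♘ ♟ ♛ · ♟ ♟ ♟ ·
♞ · · ♟ · · · ♞
· · ♟ · · · · ♟
· · ♙ · · · · ♙
· · · · · · · ·
♙ ♙ ♕ ♙ ♙ ♙ ♙ ♖
♖ · ♗ · ♔ ♗ ♘ ·


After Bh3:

♜ · · · ♚ ♝ · ♜
♘ ♟ ♛ · ♟ ♟ ♟ ·
♞ · · ♟ · · · ♞
· · ♟ · · · · ♟
· · ♙ · · · · ♙
· · · · · · · ♝
♙ ♙ ♕ ♙ ♙ ♙ ♙ ♖
♖ · ♗ · ♔ ♗ ♘ ·



  a b c d e f g h
  ─────────────────
8│♜ · · · ♚ ♝ · ♜│8
7│♘ ♟ ♛ · ♟ ♟ ♟ ·│7
6│♞ · · ♟ · · · ♞│6
5│· · ♟ · · · · ♟│5
4│· · ♙ · · · · ♙│4
3│· · · · · · · ♝│3
2│♙ ♙ ♕ ♙ ♙ ♙ ♙ ♖│2
1│♖ · ♗ · ♔ ♗ ♘ ·│1
  ─────────────────
  a b c d e f g h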